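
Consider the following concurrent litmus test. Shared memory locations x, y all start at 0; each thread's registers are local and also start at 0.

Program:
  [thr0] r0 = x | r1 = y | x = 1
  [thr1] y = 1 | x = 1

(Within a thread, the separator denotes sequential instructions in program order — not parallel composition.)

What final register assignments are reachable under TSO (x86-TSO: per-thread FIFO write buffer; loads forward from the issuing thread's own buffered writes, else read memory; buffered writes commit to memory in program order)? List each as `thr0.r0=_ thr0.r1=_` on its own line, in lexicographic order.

thr0.r0=0 thr0.r1=0
thr0.r0=0 thr0.r1=1
thr0.r0=1 thr0.r1=1

outcome vector order: (thr0.r0,thr0.r1)
|TSO outcomes| = 3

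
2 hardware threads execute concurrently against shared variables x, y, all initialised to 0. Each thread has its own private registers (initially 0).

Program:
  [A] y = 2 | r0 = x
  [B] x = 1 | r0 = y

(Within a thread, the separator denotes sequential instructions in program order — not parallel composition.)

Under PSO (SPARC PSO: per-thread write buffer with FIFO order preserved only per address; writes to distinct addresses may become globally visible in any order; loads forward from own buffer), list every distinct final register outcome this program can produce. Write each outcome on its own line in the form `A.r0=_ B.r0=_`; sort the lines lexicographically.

A.r0=0 B.r0=0
A.r0=0 B.r0=2
A.r0=1 B.r0=0
A.r0=1 B.r0=2

outcome vector order: (A.r0,B.r0)
|PSO outcomes| = 4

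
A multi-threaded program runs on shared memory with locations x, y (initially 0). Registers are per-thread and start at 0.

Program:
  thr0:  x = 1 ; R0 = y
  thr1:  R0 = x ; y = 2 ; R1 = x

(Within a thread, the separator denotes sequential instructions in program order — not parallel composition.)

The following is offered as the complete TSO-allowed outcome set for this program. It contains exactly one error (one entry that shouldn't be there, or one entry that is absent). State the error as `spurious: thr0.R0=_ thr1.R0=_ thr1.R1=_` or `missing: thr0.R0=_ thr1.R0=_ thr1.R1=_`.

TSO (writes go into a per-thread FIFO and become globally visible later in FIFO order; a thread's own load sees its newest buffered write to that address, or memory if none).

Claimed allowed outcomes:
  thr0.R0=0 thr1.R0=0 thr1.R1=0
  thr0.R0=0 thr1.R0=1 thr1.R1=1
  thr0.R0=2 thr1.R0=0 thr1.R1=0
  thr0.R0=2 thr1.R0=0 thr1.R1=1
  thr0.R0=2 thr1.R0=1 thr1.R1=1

outcome vector order: (thr0.R0,thr1.R0,thr1.R1)
under TSO → (0,0,0) (0,0,1) (0,1,1) (2,0,0) (2,0,1) (2,1,1)
TSO∖claimed = {(0,0,1)}

missing: thr0.R0=0 thr1.R0=0 thr1.R1=1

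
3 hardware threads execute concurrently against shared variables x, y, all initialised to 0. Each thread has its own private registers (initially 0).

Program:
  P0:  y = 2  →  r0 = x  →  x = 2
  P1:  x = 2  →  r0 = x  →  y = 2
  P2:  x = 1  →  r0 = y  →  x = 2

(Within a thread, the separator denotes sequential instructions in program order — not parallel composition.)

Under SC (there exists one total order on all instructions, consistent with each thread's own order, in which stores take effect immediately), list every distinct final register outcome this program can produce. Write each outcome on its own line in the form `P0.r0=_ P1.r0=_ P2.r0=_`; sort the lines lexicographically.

P0.r0=0 P1.r0=1 P2.r0=2
P0.r0=0 P1.r0=2 P2.r0=2
P0.r0=1 P1.r0=1 P2.r0=0
P0.r0=1 P1.r0=1 P2.r0=2
P0.r0=1 P1.r0=2 P2.r0=0
P0.r0=1 P1.r0=2 P2.r0=2
P0.r0=2 P1.r0=1 P2.r0=0
P0.r0=2 P1.r0=1 P2.r0=2
P0.r0=2 P1.r0=2 P2.r0=0
P0.r0=2 P1.r0=2 P2.r0=2

outcome vector order: (P0.r0,P1.r0,P2.r0)
|SC outcomes| = 10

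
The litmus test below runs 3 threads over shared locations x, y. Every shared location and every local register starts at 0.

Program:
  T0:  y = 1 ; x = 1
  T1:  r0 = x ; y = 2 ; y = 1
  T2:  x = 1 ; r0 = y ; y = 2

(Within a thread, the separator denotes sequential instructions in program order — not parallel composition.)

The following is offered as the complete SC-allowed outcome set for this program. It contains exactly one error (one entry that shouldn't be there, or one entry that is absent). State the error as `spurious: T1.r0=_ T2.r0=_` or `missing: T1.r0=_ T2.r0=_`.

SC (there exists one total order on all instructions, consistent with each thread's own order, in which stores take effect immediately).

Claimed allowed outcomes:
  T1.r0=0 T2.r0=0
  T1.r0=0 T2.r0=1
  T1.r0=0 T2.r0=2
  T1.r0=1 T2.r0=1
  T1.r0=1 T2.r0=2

missing: T1.r0=1 T2.r0=0

outcome vector order: (T1.r0,T2.r0)
under SC → 0/0, 0/1, 0/2, 1/0, 1/1, 1/2
SC∖claimed = {1/0}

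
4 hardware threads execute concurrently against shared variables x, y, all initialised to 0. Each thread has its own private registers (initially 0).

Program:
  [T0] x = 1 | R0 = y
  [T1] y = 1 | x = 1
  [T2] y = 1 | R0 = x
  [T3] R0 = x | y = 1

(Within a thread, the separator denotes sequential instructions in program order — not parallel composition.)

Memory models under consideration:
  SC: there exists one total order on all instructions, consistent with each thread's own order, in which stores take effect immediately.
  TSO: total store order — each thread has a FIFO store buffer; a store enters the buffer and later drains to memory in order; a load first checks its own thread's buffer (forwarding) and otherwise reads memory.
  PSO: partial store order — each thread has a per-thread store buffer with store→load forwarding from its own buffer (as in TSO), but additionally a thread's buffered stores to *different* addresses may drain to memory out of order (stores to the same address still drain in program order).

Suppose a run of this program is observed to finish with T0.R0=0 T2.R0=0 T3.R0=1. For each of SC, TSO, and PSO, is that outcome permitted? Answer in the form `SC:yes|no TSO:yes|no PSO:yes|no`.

SC:no TSO:yes PSO:yes

outcome vector order: (T0.R0,T2.R0,T3.R0)
under SC → <0 1 0> <0 1 1> <1 0 0> <1 0 1> <1 1 0> <1 1 1>
under TSO → <0 0 0> <0 0 1> <0 1 0> <0 1 1> <1 0 0> <1 0 1> <1 1 0> <1 1 1>
under PSO → <0 0 0> <0 0 1> <0 1 0> <0 1 1> <1 0 0> <1 0 1> <1 1 0> <1 1 1>
target <0 0 1> ∈ {TSO,PSO}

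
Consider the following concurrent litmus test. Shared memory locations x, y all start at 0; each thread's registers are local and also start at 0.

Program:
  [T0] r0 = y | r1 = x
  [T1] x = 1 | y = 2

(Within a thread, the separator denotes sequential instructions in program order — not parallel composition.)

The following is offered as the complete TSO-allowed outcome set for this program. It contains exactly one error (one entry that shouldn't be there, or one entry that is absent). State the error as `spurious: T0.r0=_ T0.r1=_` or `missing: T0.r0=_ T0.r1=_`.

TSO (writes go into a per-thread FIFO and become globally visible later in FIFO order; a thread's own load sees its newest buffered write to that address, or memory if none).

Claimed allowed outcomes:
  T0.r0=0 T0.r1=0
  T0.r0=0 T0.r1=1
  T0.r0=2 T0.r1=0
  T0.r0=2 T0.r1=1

outcome vector order: (T0.r0,T0.r1)
TSO (3): (0,0), (0,1), (2,1)
claimed∖TSO = {(2,0)}

spurious: T0.r0=2 T0.r1=0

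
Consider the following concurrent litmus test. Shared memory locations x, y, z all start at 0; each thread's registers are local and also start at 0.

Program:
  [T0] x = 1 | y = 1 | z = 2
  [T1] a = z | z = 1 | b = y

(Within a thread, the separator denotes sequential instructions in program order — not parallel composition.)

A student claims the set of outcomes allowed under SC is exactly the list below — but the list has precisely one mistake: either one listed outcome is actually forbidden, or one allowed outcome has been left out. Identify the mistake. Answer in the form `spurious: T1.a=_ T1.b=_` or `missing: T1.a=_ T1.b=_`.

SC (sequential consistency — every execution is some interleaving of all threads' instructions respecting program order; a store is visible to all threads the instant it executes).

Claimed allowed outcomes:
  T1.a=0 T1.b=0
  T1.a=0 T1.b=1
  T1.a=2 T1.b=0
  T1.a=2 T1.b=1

outcome vector order: (T1.a,T1.b)
SC (3): (0,0), (0,1), (2,1)
claimed∖SC = {(2,0)}

spurious: T1.a=2 T1.b=0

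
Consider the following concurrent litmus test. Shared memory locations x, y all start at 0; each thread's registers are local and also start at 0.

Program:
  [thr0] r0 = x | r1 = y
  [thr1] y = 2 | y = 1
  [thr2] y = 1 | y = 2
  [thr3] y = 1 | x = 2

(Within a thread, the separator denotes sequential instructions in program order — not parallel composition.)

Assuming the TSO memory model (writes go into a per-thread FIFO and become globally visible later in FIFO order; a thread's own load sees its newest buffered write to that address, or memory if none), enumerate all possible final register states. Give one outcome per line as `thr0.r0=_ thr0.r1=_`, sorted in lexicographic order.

thr0.r0=0 thr0.r1=0
thr0.r0=0 thr0.r1=1
thr0.r0=0 thr0.r1=2
thr0.r0=2 thr0.r1=1
thr0.r0=2 thr0.r1=2

outcome vector order: (thr0.r0,thr0.r1)
|TSO outcomes| = 5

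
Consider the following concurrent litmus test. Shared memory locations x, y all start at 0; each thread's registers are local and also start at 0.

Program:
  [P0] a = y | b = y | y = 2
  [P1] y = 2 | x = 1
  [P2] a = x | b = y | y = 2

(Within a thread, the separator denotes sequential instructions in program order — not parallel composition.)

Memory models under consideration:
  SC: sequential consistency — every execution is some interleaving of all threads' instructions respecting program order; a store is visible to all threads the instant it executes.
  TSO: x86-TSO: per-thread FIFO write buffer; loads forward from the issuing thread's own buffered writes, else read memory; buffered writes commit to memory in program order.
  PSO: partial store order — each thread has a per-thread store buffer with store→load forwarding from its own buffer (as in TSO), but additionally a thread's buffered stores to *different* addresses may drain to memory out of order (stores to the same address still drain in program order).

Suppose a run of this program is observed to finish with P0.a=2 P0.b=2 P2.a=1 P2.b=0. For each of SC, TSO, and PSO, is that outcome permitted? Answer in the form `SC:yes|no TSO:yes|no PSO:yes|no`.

outcome vector order: (P0.a,P0.b,P2.a,P2.b)
[SC] allowed = {<0 0 0 0>; <0 0 0 2>; <0 0 1 2>; <0 2 0 0>; <0 2 0 2>; <0 2 1 2>; <2 2 0 0>; <2 2 0 2>; <2 2 1 2>}
[TSO] allowed = {<0 0 0 0>; <0 0 0 2>; <0 0 1 2>; <0 2 0 0>; <0 2 0 2>; <0 2 1 2>; <2 2 0 0>; <2 2 0 2>; <2 2 1 2>}
[PSO] allowed = {<0 0 0 0>; <0 0 0 2>; <0 0 1 0>; <0 0 1 2>; <0 2 0 0>; <0 2 0 2>; <0 2 1 0>; <0 2 1 2>; <2 2 0 0>; <2 2 0 2>; <2 2 1 0>; <2 2 1 2>}
target <2 2 1 0> ∈ {PSO}

SC:no TSO:no PSO:yes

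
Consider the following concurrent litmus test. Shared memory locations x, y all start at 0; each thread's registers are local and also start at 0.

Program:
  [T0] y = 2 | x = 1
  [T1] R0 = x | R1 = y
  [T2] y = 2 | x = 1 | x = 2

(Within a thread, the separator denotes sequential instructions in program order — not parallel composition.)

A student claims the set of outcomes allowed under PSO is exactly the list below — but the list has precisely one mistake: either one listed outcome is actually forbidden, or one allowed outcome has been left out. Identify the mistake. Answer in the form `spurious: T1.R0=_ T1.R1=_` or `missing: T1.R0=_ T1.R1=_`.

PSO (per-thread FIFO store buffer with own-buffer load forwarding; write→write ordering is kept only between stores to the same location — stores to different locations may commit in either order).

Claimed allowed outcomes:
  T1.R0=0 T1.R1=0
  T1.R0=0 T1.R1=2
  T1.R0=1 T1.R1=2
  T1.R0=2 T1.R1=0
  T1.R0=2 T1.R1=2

missing: T1.R0=1 T1.R1=0

outcome vector order: (T1.R0,T1.R1)
PSO: 6 outcomes — {<0 0>; <0 2>; <1 0>; <1 2>; <2 0>; <2 2>}
PSO∖claimed = {<1 0>}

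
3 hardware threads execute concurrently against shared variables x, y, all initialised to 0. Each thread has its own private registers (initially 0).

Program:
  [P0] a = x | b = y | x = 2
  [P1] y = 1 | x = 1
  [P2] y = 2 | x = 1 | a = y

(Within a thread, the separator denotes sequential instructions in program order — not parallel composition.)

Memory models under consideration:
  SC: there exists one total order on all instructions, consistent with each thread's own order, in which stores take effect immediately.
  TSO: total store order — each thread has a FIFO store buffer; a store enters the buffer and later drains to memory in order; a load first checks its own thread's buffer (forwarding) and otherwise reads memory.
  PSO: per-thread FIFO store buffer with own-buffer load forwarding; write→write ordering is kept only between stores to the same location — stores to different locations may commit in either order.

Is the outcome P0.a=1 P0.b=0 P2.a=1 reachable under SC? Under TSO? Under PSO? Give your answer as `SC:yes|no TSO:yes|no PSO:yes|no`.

outcome vector order: (P0.a,P0.b,P2.a)
SC (10): (0,0,1) (0,0,2) (0,1,1) (0,1,2) (0,2,1) (0,2,2) (1,1,1) (1,1,2) (1,2,1) (1,2,2)
TSO (10): (0,0,1) (0,0,2) (0,1,1) (0,1,2) (0,2,1) (0,2,2) (1,1,1) (1,1,2) (1,2,1) (1,2,2)
PSO (12): (0,0,1) (0,0,2) (0,1,1) (0,1,2) (0,2,1) (0,2,2) (1,0,1) (1,0,2) (1,1,1) (1,1,2) (1,2,1) (1,2,2)
target (1,0,1) ∈ {PSO}

SC:no TSO:no PSO:yes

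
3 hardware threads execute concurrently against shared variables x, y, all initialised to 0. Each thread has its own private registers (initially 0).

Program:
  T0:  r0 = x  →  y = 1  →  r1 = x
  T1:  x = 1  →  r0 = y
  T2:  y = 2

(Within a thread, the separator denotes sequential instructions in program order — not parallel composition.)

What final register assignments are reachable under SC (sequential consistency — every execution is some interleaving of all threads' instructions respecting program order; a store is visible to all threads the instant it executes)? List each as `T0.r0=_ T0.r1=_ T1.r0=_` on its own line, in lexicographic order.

outcome vector order: (T0.r0,T0.r1,T1.r0)
|SC outcomes| = 8

T0.r0=0 T0.r1=0 T1.r0=1
T0.r0=0 T0.r1=0 T1.r0=2
T0.r0=0 T0.r1=1 T1.r0=0
T0.r0=0 T0.r1=1 T1.r0=1
T0.r0=0 T0.r1=1 T1.r0=2
T0.r0=1 T0.r1=1 T1.r0=0
T0.r0=1 T0.r1=1 T1.r0=1
T0.r0=1 T0.r1=1 T1.r0=2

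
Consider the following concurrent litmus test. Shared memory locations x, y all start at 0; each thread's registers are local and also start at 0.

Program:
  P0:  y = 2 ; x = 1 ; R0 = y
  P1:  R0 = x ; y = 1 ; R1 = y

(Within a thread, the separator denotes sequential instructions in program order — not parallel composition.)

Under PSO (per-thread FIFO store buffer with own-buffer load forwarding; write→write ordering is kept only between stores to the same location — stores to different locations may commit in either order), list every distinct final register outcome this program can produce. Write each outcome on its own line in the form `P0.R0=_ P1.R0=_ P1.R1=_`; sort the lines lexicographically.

outcome vector order: (P0.R0,P1.R0,P1.R1)
|PSO outcomes| = 6

P0.R0=1 P1.R0=0 P1.R1=1
P0.R0=1 P1.R0=1 P1.R1=1
P0.R0=2 P1.R0=0 P1.R1=1
P0.R0=2 P1.R0=0 P1.R1=2
P0.R0=2 P1.R0=1 P1.R1=1
P0.R0=2 P1.R0=1 P1.R1=2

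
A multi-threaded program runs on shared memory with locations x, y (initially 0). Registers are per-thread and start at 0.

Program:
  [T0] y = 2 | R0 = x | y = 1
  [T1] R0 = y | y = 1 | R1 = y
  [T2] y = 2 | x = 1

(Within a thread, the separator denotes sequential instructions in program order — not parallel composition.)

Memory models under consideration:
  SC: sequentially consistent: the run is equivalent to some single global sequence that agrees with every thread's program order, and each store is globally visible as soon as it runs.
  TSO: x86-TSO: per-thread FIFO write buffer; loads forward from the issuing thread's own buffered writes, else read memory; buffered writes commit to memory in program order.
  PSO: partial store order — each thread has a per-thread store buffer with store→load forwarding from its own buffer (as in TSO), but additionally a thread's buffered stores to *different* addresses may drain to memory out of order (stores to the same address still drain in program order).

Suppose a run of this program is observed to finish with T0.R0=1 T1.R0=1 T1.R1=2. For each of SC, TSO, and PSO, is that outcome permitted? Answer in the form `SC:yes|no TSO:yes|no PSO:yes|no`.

outcome vector order: (T0.R0,T1.R0,T1.R1)
[SC] allowed = {001, 002, 011, 012, 021, 022, 101, 102, 111, 121, 122}
[TSO] allowed = {001, 002, 011, 012, 021, 022, 101, 102, 111, 121, 122}
[PSO] allowed = {001, 002, 011, 012, 021, 022, 101, 102, 111, 112, 121, 122}
target 112 ∈ {PSO}

SC:no TSO:no PSO:yes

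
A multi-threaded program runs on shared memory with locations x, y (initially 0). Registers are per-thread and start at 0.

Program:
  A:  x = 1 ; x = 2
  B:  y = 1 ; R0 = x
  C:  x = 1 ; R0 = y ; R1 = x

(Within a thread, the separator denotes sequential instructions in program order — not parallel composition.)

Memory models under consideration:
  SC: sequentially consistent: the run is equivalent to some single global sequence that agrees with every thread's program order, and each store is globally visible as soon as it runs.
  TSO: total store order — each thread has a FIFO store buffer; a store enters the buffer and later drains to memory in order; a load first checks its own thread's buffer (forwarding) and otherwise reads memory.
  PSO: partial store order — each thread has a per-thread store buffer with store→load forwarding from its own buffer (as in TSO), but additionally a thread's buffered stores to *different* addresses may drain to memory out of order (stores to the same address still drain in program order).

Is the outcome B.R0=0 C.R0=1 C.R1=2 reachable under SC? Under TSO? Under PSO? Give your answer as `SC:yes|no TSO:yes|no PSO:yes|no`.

outcome vector order: (B.R0,C.R0,C.R1)
SC: 10 outcomes — {011, 012, 101, 102, 111, 112, 201, 202, 211, 212}
TSO: 12 outcomes — {001, 002, 011, 012, 101, 102, 111, 112, 201, 202, 211, 212}
PSO: 12 outcomes — {001, 002, 011, 012, 101, 102, 111, 112, 201, 202, 211, 212}
target 012 ∈ {SC,TSO,PSO}

SC:yes TSO:yes PSO:yes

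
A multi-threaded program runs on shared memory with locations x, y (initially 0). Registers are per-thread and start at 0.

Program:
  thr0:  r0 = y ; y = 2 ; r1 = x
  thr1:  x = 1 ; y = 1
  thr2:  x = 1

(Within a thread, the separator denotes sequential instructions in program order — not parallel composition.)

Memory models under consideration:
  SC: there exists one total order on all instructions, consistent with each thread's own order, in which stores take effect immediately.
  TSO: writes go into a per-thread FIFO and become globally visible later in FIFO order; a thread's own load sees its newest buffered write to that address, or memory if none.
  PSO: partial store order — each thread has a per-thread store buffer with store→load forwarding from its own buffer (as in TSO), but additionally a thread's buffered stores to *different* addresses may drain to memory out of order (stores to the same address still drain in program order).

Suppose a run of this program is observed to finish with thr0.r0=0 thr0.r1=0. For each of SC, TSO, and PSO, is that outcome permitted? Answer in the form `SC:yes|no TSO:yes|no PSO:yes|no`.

outcome vector order: (thr0.r0,thr0.r1)
SC (3): (0,0), (0,1), (1,1)
TSO (3): (0,0), (0,1), (1,1)
PSO (4): (0,0), (0,1), (1,0), (1,1)
target (0,0) ∈ {SC,TSO,PSO}

SC:yes TSO:yes PSO:yes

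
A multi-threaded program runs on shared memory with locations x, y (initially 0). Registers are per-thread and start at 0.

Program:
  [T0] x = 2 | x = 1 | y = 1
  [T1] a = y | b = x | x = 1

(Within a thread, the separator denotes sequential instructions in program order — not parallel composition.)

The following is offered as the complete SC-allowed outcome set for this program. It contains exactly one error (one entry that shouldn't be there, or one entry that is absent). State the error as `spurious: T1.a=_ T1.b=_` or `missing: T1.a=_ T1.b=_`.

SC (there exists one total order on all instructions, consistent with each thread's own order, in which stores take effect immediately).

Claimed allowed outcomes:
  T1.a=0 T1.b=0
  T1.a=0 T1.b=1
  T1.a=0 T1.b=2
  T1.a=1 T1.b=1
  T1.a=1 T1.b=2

spurious: T1.a=1 T1.b=2

outcome vector order: (T1.a,T1.b)
SC: 4 outcomes — {0/0, 0/1, 0/2, 1/1}
claimed∖SC = {1/2}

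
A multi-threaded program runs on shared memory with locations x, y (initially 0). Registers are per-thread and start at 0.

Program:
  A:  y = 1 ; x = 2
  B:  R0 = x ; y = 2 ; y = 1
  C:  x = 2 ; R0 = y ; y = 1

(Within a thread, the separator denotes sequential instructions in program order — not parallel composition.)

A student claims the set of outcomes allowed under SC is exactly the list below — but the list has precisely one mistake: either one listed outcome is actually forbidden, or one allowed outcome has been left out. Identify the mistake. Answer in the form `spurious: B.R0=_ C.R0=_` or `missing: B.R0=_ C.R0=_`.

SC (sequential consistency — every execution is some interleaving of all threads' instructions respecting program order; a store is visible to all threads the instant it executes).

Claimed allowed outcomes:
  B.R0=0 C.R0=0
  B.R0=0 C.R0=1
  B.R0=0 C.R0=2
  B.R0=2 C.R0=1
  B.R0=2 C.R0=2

outcome vector order: (B.R0,C.R0)
SC (6): 0/0, 0/1, 0/2, 2/0, 2/1, 2/2
SC∖claimed = {2/0}

missing: B.R0=2 C.R0=0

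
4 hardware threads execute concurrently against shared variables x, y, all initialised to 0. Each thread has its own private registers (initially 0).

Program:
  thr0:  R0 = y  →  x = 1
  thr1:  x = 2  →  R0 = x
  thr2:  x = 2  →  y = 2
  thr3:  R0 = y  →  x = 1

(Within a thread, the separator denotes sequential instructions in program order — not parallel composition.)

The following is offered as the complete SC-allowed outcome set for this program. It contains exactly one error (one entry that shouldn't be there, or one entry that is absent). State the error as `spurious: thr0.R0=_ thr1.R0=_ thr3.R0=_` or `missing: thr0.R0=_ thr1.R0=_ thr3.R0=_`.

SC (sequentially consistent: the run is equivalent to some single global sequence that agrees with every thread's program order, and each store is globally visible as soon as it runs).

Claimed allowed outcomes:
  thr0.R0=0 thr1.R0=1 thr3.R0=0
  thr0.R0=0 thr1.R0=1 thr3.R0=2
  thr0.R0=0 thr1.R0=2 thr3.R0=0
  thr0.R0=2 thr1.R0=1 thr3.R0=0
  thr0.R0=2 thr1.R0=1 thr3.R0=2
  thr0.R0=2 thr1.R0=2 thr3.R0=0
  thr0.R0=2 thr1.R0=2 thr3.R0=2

outcome vector order: (thr0.R0,thr1.R0,thr3.R0)
[SC] allowed = {0/1/0; 0/1/2; 0/2/0; 0/2/2; 2/1/0; 2/1/2; 2/2/0; 2/2/2}
SC∖claimed = {0/2/2}

missing: thr0.R0=0 thr1.R0=2 thr3.R0=2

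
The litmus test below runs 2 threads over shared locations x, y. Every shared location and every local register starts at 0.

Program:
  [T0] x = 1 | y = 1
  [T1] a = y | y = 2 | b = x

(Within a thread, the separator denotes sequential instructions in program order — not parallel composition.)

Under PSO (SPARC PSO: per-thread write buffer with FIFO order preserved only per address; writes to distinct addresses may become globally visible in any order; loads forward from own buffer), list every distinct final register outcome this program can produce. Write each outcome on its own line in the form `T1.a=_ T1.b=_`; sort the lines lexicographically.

T1.a=0 T1.b=0
T1.a=0 T1.b=1
T1.a=1 T1.b=0
T1.a=1 T1.b=1

outcome vector order: (T1.a,T1.b)
|PSO outcomes| = 4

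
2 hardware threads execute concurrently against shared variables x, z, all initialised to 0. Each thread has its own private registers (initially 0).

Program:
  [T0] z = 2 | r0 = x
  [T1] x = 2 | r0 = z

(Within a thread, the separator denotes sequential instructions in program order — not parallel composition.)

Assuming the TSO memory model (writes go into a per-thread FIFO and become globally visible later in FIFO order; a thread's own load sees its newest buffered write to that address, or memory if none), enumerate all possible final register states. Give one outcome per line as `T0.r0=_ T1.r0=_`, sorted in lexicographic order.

T0.r0=0 T1.r0=0
T0.r0=0 T1.r0=2
T0.r0=2 T1.r0=0
T0.r0=2 T1.r0=2

outcome vector order: (T0.r0,T1.r0)
|TSO outcomes| = 4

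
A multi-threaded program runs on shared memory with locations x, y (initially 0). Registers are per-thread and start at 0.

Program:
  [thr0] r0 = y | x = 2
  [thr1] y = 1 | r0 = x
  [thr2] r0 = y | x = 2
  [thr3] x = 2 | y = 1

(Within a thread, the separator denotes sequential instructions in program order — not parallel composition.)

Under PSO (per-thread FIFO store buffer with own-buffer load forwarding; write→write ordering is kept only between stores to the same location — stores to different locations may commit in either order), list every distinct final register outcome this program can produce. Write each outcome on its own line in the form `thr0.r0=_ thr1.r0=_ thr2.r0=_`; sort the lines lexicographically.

thr0.r0=0 thr1.r0=0 thr2.r0=0
thr0.r0=0 thr1.r0=0 thr2.r0=1
thr0.r0=0 thr1.r0=2 thr2.r0=0
thr0.r0=0 thr1.r0=2 thr2.r0=1
thr0.r0=1 thr1.r0=0 thr2.r0=0
thr0.r0=1 thr1.r0=0 thr2.r0=1
thr0.r0=1 thr1.r0=2 thr2.r0=0
thr0.r0=1 thr1.r0=2 thr2.r0=1

outcome vector order: (thr0.r0,thr1.r0,thr2.r0)
|PSO outcomes| = 8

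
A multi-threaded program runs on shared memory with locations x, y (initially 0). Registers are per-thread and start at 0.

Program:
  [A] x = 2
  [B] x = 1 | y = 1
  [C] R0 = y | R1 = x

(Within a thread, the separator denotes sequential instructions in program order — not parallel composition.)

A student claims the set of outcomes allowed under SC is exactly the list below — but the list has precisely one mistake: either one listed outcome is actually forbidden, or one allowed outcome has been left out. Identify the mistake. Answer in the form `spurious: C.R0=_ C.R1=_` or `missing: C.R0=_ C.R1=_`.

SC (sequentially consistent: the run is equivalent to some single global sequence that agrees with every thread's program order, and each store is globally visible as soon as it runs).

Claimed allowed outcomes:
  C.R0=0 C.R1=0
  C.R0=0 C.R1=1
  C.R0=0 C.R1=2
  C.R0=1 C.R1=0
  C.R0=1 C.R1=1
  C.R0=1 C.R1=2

spurious: C.R0=1 C.R1=0

outcome vector order: (C.R0,C.R1)
[SC] allowed = {00 01 02 11 12}
claimed∖SC = {10}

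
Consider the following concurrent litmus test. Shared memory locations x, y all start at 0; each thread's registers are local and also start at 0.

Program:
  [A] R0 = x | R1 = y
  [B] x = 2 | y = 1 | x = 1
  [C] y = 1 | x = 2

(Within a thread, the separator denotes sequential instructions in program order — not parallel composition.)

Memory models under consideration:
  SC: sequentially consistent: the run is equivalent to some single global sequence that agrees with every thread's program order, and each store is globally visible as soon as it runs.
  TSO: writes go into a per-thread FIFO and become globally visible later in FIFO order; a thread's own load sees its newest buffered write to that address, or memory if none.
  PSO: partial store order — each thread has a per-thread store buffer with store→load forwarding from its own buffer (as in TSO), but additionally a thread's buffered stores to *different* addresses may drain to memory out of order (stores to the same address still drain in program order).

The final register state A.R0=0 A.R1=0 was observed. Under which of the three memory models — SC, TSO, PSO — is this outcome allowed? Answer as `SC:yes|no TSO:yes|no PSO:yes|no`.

SC:yes TSO:yes PSO:yes

outcome vector order: (A.R0,A.R1)
SC (5): <0 0>; <0 1>; <1 1>; <2 0>; <2 1>
TSO (5): <0 0>; <0 1>; <1 1>; <2 0>; <2 1>
PSO (6): <0 0>; <0 1>; <1 0>; <1 1>; <2 0>; <2 1>
target <0 0> ∈ {SC,TSO,PSO}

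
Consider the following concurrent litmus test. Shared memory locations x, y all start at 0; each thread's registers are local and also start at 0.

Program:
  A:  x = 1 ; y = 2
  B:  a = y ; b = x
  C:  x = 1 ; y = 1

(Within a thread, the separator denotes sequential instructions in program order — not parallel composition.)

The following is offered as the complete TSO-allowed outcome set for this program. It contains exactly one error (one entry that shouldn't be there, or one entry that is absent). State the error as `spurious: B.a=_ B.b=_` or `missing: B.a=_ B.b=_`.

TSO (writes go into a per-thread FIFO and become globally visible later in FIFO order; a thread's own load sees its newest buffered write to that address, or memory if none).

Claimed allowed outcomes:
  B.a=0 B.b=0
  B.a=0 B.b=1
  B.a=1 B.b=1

outcome vector order: (B.a,B.b)
[TSO] allowed = {<0 0>; <0 1>; <1 1>; <2 1>}
TSO∖claimed = {<2 1>}

missing: B.a=2 B.b=1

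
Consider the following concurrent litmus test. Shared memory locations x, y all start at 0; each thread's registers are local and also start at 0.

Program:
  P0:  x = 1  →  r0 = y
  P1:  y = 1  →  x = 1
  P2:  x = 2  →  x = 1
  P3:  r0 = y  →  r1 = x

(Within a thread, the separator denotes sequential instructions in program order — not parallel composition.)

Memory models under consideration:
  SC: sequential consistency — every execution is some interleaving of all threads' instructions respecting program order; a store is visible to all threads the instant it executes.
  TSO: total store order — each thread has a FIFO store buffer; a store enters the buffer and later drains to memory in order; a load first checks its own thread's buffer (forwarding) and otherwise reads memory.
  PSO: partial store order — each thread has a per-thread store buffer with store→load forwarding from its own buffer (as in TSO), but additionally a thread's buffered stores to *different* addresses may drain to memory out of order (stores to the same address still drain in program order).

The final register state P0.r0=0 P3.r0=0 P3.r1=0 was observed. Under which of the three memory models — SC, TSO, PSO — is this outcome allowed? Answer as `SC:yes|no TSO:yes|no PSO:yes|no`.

SC:yes TSO:yes PSO:yes

outcome vector order: (P0.r0,P3.r0,P3.r1)
[SC] allowed = {000; 001; 002; 011; 012; 100; 101; 102; 110; 111; 112}
[TSO] allowed = {000; 001; 002; 010; 011; 012; 100; 101; 102; 110; 111; 112}
[PSO] allowed = {000; 001; 002; 010; 011; 012; 100; 101; 102; 110; 111; 112}
target 000 ∈ {SC,TSO,PSO}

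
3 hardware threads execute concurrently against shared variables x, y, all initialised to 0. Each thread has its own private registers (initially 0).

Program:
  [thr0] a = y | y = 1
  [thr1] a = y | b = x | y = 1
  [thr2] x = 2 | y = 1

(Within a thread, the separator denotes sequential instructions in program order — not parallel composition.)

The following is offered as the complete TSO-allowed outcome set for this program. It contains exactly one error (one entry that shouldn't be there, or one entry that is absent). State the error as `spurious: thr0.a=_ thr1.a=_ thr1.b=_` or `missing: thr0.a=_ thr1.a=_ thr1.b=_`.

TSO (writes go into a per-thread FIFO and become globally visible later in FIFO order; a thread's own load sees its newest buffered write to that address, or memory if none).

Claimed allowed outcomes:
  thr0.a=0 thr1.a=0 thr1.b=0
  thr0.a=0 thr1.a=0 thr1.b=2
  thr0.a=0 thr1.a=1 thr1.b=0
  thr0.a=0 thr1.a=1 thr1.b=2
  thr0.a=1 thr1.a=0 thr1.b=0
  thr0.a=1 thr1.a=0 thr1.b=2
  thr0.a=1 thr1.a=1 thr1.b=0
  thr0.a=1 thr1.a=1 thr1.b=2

spurious: thr0.a=1 thr1.a=1 thr1.b=0

outcome vector order: (thr0.a,thr1.a,thr1.b)
TSO: 7 outcomes — {<0 0 0> <0 0 2> <0 1 0> <0 1 2> <1 0 0> <1 0 2> <1 1 2>}
claimed∖TSO = {<1 1 0>}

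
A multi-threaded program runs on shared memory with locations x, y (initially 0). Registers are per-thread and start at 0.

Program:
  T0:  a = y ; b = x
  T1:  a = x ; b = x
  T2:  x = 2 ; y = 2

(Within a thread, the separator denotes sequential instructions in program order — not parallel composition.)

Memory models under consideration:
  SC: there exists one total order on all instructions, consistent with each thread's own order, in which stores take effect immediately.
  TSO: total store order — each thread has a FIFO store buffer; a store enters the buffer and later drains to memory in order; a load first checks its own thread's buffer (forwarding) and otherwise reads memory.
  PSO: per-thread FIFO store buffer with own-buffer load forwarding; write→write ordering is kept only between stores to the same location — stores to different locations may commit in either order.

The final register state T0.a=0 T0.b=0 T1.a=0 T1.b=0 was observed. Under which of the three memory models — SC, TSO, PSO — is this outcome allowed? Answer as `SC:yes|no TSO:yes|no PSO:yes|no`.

outcome vector order: (T0.a,T0.b,T1.a,T1.b)
SC (9): (0,0,0,0) (0,0,0,2) (0,0,2,2) (0,2,0,0) (0,2,0,2) (0,2,2,2) (2,2,0,0) (2,2,0,2) (2,2,2,2)
TSO (9): (0,0,0,0) (0,0,0,2) (0,0,2,2) (0,2,0,0) (0,2,0,2) (0,2,2,2) (2,2,0,0) (2,2,0,2) (2,2,2,2)
PSO (12): (0,0,0,0) (0,0,0,2) (0,0,2,2) (0,2,0,0) (0,2,0,2) (0,2,2,2) (2,0,0,0) (2,0,0,2) (2,0,2,2) (2,2,0,0) (2,2,0,2) (2,2,2,2)
target (0,0,0,0) ∈ {SC,TSO,PSO}

SC:yes TSO:yes PSO:yes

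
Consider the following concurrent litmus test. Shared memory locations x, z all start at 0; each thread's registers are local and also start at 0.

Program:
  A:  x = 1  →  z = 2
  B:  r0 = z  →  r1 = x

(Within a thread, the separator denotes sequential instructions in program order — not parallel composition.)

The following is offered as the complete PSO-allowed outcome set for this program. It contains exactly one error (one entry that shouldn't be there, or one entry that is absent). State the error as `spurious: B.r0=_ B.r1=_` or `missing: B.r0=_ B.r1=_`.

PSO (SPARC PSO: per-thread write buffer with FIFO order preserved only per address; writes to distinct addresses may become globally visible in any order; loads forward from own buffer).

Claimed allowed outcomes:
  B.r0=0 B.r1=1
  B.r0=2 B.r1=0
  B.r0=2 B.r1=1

outcome vector order: (B.r0,B.r1)
PSO: 4 outcomes — {<0 0> <0 1> <2 0> <2 1>}
PSO∖claimed = {<0 0>}

missing: B.r0=0 B.r1=0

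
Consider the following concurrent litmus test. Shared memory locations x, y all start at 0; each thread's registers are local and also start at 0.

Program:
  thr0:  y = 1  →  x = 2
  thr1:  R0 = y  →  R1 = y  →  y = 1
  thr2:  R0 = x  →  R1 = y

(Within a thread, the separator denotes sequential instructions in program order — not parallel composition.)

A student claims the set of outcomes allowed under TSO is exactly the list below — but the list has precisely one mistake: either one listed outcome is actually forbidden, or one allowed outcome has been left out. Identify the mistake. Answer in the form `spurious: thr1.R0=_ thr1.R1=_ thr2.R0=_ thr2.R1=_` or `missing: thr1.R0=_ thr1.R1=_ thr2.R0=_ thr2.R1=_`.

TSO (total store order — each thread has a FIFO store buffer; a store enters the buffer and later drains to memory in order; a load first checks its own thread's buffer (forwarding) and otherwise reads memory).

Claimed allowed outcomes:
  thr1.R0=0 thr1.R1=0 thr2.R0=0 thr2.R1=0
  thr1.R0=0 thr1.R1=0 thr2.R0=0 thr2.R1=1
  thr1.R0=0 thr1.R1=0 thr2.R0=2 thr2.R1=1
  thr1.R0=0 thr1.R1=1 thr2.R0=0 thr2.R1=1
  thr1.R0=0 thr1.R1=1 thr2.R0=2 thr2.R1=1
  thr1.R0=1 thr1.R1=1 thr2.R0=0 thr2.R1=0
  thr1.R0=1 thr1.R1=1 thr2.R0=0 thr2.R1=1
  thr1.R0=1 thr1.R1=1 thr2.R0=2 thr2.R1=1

missing: thr1.R0=0 thr1.R1=1 thr2.R0=0 thr2.R1=0

outcome vector order: (thr1.R0,thr1.R1,thr2.R0,thr2.R1)
TSO: 9 outcomes — {0/0/0/0; 0/0/0/1; 0/0/2/1; 0/1/0/0; 0/1/0/1; 0/1/2/1; 1/1/0/0; 1/1/0/1; 1/1/2/1}
TSO∖claimed = {0/1/0/0}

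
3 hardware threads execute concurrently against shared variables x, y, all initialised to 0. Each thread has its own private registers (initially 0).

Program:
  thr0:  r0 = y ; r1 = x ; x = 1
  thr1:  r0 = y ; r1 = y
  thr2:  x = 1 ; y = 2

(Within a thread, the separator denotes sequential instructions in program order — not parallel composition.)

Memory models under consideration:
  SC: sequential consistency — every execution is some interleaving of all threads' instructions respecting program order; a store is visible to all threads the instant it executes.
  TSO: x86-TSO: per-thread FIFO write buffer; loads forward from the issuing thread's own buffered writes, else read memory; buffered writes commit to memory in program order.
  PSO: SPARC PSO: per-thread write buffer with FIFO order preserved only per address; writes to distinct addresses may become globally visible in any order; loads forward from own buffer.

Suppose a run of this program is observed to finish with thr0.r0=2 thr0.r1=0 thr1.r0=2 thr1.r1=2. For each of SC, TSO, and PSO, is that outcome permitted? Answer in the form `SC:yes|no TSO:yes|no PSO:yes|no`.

outcome vector order: (thr0.r0,thr0.r1,thr1.r0,thr1.r1)
[SC] allowed = {<0 0 0 0> <0 0 0 2> <0 0 2 2> <0 1 0 0> <0 1 0 2> <0 1 2 2> <2 1 0 0> <2 1 0 2> <2 1 2 2>}
[TSO] allowed = {<0 0 0 0> <0 0 0 2> <0 0 2 2> <0 1 0 0> <0 1 0 2> <0 1 2 2> <2 1 0 0> <2 1 0 2> <2 1 2 2>}
[PSO] allowed = {<0 0 0 0> <0 0 0 2> <0 0 2 2> <0 1 0 0> <0 1 0 2> <0 1 2 2> <2 0 0 0> <2 0 0 2> <2 0 2 2> <2 1 0 0> <2 1 0 2> <2 1 2 2>}
target <2 0 2 2> ∈ {PSO}

SC:no TSO:no PSO:yes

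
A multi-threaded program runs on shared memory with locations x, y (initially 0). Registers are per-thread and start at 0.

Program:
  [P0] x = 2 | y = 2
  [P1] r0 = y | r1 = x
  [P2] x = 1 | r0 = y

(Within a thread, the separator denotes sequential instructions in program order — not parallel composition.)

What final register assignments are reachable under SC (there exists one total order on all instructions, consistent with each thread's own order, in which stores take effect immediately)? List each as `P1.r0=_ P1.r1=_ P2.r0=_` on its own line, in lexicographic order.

P1.r0=0 P1.r1=0 P2.r0=0
P1.r0=0 P1.r1=0 P2.r0=2
P1.r0=0 P1.r1=1 P2.r0=0
P1.r0=0 P1.r1=1 P2.r0=2
P1.r0=0 P1.r1=2 P2.r0=0
P1.r0=0 P1.r1=2 P2.r0=2
P1.r0=2 P1.r1=1 P2.r0=0
P1.r0=2 P1.r1=1 P2.r0=2
P1.r0=2 P1.r1=2 P2.r0=0
P1.r0=2 P1.r1=2 P2.r0=2

outcome vector order: (P1.r0,P1.r1,P2.r0)
|SC outcomes| = 10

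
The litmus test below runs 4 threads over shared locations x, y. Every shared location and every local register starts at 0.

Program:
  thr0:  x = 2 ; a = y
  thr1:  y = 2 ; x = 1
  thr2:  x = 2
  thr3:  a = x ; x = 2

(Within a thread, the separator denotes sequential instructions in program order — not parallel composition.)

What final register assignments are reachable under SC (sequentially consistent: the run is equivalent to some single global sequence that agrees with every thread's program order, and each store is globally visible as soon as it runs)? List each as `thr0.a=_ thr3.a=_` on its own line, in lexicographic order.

thr0.a=0 thr3.a=0
thr0.a=0 thr3.a=1
thr0.a=0 thr3.a=2
thr0.a=2 thr3.a=0
thr0.a=2 thr3.a=1
thr0.a=2 thr3.a=2

outcome vector order: (thr0.a,thr3.a)
|SC outcomes| = 6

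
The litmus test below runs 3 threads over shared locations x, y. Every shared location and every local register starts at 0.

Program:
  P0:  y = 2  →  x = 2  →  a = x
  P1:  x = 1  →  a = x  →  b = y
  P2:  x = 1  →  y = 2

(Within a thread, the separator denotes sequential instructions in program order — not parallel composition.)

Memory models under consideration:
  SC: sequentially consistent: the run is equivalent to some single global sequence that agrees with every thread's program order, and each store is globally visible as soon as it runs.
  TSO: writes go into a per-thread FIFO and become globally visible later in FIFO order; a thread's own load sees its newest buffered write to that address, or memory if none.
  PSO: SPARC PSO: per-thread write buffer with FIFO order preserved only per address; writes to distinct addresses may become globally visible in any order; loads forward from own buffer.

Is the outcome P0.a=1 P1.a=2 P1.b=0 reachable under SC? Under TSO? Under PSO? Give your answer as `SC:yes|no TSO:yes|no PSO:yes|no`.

SC:no TSO:no PSO:yes

outcome vector order: (P0.a,P1.a,P1.b)
SC (6): 1/1/0 1/1/2 1/2/2 2/1/0 2/1/2 2/2/2
TSO (6): 1/1/0 1/1/2 1/2/2 2/1/0 2/1/2 2/2/2
PSO (8): 1/1/0 1/1/2 1/2/0 1/2/2 2/1/0 2/1/2 2/2/0 2/2/2
target 1/2/0 ∈ {PSO}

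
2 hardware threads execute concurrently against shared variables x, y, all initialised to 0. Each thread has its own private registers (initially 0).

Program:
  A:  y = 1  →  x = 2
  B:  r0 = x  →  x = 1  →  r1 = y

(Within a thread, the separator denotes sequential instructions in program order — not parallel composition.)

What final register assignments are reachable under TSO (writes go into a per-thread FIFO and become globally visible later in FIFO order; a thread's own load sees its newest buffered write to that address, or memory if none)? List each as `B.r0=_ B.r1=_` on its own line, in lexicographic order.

B.r0=0 B.r1=0
B.r0=0 B.r1=1
B.r0=2 B.r1=1

outcome vector order: (B.r0,B.r1)
|TSO outcomes| = 3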